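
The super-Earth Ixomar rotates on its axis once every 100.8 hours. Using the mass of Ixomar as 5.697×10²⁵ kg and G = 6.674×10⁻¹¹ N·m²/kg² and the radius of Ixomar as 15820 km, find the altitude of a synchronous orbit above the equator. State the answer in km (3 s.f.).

h_sync ≈ 2.17×10⁵ km

μ = GM = 6.674×10⁻¹¹ × 5.697×10²⁵ = 3.802×10¹⁵ m³/s².
T = 100.8 hours = 3.629×10⁵ s.
A synchronous orbit has period T, so by Kepler's third law a = (μT²/4π²)^(1/3).
μT²/4π² = 3.802×10¹⁵ × (3.629×10⁵)² / 39.48 = 1.268×10²⁵ m³.
a = 2.332×10⁸ m = 2.3320×10⁵ km.
Altitude h = a − R = 2.3320×10⁵ − 15820 = 2.1738×10⁵ km.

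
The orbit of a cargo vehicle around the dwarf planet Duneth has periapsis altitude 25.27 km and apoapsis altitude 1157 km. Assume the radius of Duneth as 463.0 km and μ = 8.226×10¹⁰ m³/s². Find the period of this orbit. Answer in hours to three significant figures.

T ≈ 6.59 hours

r_p = 463.0 + 25.27 = 488.27 km = 4.8827×10⁵ m.
r_a = 463.0 + 1157 = 1620.0 km = 1.6200×10⁶ m.
Semi-major axis a = (r_p + r_a)/2 = (488.27 + 1620.0)/2 = 1054.1 km = 1.054×10⁶ m.
By Kepler's third law T = 2π√(a³/μ) = 2π × 3.774×10³ = 2.371×10⁴ s.
= 6.586 hours.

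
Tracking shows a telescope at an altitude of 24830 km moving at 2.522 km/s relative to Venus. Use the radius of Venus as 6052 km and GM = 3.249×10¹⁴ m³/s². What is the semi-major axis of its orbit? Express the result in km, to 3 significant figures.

r = 6052 + 24830 = 30882 km = 3.088×10⁷ m.
Vis-viva rearranged: 1/a = 2/r − v²/μ = 6.476×10⁻⁸ − 1.958×10⁻⁸ = 4.519×10⁻⁸ m⁻¹.
a = 2.213×10⁷ m = 22131 km.

a ≈ 22100 km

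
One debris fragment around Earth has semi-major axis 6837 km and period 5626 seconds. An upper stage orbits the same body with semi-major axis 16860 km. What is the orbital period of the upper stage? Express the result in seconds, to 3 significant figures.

T₂ ≈ 21800 seconds

Kepler's third law: T² ∝ a³, so T₂ = T₁ (a₂/a₁)^(3/2).
a₂/a₁ = 2.466, (a₂/a₁)^(3/2) = 3.872.
T₂ = 5626 × 3.872 = 21790 seconds.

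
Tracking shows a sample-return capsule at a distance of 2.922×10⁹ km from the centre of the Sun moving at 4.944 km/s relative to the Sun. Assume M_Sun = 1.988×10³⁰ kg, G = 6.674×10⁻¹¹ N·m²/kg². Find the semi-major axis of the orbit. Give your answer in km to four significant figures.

μ = GM = 6.674×10⁻¹¹ × 1.988×10³⁰ = 1.327×10²⁰ m³/s².
r = 2.922×10¹² m.
Vis-viva rearranged: 1/a = 2/r − v²/μ = 6.845×10⁻¹³ − 1.842×10⁻¹³ = 5.002×10⁻¹³ m⁻¹.
a = 1.999×10¹² m = 1.9991×10⁹ km.

a ≈ 1.999×10⁹ km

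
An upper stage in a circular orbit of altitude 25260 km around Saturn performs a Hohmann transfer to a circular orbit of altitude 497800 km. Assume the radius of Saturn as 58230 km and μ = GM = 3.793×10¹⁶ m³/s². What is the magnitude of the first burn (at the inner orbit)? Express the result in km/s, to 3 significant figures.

Δv ≈ 6.79 km/s

r₁ = 58230 + 25260 = 83490 km = 8.3490×10⁷ m.
r₂ = 58230 + 497800 = 556030 km = 5.5603×10⁸ m.
Transfer ellipse a_t = (r₁ + r₂)/2 = 3.198×10⁸ m.
At r₁: circular v_c1 = √(μ/r₁) = 21310 m/s; transfer-perikrone v_p = √[μ(2/r₁ − 1/a_t)] = 28110 m/s.
Δv₁ = v_p − v_c1 = 6792 m/s.
= 6.792 km/s.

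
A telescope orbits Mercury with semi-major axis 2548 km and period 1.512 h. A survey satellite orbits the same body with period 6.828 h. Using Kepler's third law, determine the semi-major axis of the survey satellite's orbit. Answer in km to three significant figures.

Kepler's third law: a³ ∝ T², so a₂ = a₁ (T₂/T₁)^(2/3).
T₂/T₁ = 4.516, (T₂/T₁)^(2/3) = 2.732.
a₂ = 2548 × 2.732 = 6961 km.

a₂ ≈ 6960 km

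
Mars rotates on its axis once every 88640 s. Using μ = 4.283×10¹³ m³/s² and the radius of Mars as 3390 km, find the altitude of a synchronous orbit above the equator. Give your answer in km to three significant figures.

A synchronous orbit has period T, so by Kepler's third law a = (μT²/4π²)^(1/3).
μT²/4π² = 4.283×10¹³ × (8.864×10⁴)² / 39.48 = 8.524×10²¹ m³.
a = 2.043×10⁷ m = 20428 km.
Altitude h = a − R = 20428 − 3390 = 17038 km.

h_sync ≈ 17000 km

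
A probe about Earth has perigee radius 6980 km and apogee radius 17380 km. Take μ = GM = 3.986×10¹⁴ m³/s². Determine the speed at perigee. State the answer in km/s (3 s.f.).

Semi-major axis a = (r_p + r_a)/2 = 12180 km = 1.218×10⁷ m.
Vis-viva: v² = μ(2/r − 1/a) = 3.986×10¹⁴ × (2.865×10⁻⁷ − 8.210×10⁻⁸) = 8.149×10⁷ m²/s².
v = 9027 m/s = 9.027 km/s.

v ≈ 9.03 km/s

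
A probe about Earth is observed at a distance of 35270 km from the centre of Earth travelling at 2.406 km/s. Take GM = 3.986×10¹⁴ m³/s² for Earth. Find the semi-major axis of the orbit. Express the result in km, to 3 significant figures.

r = 3.527×10⁷ m.
Specific orbital energy ε = v²/2 − μ/r = (2406)²/2 − 3.986×10¹⁴/3.527×10⁷ = -8.407×10⁶ J/kg.
Since ε = −μ/(2a), a = −μ/(2ε) = 2.371×10⁷ m = 23707 km.

a ≈ 23700 km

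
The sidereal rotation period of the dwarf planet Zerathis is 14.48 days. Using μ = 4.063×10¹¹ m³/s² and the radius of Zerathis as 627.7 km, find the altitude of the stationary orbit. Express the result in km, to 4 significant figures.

h_sync ≈ 24630 km

T = 14.48 days = 1.251×10⁶ s.
A synchronous orbit has period T, so by Kepler's third law a = (μT²/4π²)^(1/3).
μT²/4π² = 4.063×10¹¹ × (1.251×10⁶)² / 39.48 = 1.611×10²² m³.
a = 2.526×10⁷ m = 25255 km.
Altitude h = a − R = 25255 − 627.7 = 24627 km.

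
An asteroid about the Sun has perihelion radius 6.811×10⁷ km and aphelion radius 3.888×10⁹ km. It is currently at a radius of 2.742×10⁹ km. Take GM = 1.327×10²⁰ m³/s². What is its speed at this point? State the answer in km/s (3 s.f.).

Semi-major axis a = (r_p + r_a)/2 = 1.9781×10⁹ km = 1.978×10¹² m.
Vis-viva: v² = μ(2/r − 1/a) = 1.327×10²⁰ × (7.294×10⁻¹³ − 5.055×10⁻¹³) = 2.970×10⁷ m²/s².
v = 5450 m/s = 5.450 km/s.

v ≈ 5.45 km/s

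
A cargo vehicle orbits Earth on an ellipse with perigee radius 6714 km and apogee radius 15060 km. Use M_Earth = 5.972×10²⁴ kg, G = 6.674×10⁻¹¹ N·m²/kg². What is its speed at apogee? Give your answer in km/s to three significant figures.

μ = GM = 6.674×10⁻¹¹ × 5.972×10²⁴ = 3.986×10¹⁴ m³/s².
Semi-major axis a = (r_p + r_a)/2 = 10887 km = 1.089×10⁷ m.
Vis-viva: v² = μ(2/r − 1/a) = 3.986×10¹⁴ × (1.328×10⁻⁷ − 9.185×10⁻⁸) = 1.632×10⁷ m²/s².
v = 4040 m/s = 4.040 km/s.

v ≈ 4.04 km/s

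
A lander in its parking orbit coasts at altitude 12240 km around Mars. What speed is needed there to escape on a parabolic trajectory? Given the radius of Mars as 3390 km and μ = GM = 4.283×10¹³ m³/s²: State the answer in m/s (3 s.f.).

r = 3390 + 12240 = 15630 km = 1.5630×10⁷ m.
Escape speed v_esc = √(2μ/r) = √(2 × 4.283×10¹³ / 1.563×10⁷) = √(5.480×10⁶) = 2341 m/s.

v_esc ≈ 2340 m/s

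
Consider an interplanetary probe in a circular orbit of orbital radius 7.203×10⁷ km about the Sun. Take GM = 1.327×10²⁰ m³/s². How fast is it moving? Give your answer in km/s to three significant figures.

r = 7.203×10⁷ km = 7.203×10¹⁰ m.
For a circular orbit v = √(μ/r) = √(1.327×10²⁰ / 7.203×10¹⁰) = √(1.842×10⁹) = 42920 m/s.
That is 42.92 km/s.

v ≈ 42.9 km/s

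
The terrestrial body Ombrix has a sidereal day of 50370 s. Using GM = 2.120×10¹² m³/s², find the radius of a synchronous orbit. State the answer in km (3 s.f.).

r_sync ≈ 5150 km

A synchronous orbit has period T, so by Kepler's third law a = (μT²/4π²)^(1/3).
μT²/4π² = 2.120×10¹² × (5.037×10⁴)² / 39.48 = 1.362×10²⁰ m³.
a = 5.146×10⁶ m = 5145.6 km.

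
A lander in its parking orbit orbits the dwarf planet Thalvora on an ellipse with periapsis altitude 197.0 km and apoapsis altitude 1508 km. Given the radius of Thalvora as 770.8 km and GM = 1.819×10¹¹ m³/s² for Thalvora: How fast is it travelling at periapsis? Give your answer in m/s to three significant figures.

r_p = 770.8 + 197.0 = 967.80 km = 9.6780×10⁵ m.
r_a = 770.8 + 1508 = 2278.8 km = 2.2788×10⁶ m.
Semi-major axis a = (r_p + r_a)/2 = 1623.3 km = 1.623×10⁶ m.
Vis-viva: v² = μ(2/r − 1/a) = 1.819×10¹¹ × (2.067×10⁻⁶ − 6.160×10⁻⁷) = 2.638×10⁵ m²/s².
v = 513.7 m/s.

v ≈ 514 m/s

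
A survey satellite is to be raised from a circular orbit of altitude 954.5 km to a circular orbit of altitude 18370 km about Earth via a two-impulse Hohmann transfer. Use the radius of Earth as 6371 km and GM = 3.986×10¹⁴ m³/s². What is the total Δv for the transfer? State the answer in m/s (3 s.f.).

r₁ = 6371 + 954.5 = 7325.5 km = 7.3255×10⁶ m.
r₂ = 6371 + 18370 = 24741 km = 2.4741×10⁷ m.
Transfer ellipse a_t = (r₁ + r₂)/2 = 1.603×10⁷ m.
At r₁: circular v_c1 = √(μ/r₁) = 7376 m/s; transfer-perigee v_p = √[μ(2/r₁ − 1/a_t)] = 9163 m/s.
Δv₁ = v_p − v_c1 = 1787 m/s.
At r₂: circular v_c2 = √(μ/r₂) = 4014 m/s; transfer-apogee v_a = √[μ(2/r₂ − 1/a_t)] = 2713 m/s.
Δv₂ = v_c2 − v_a = 1301 m/s.
Total Δv = Δv₁ + Δv₂ = 3087 m/s.

Δv_total ≈ 3090 m/s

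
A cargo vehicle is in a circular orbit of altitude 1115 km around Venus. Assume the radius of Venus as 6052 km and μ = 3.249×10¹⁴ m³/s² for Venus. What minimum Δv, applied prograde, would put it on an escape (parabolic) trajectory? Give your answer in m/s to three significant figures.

Δv ≈ 2790 m/s

r = 6052 + 1115 = 7167.0 km = 7.1670×10⁶ m.
Circular speed v_c = √(μ/r) = 6733 m/s.
Escape speed v_esc = √(2μ/r) = √2 × v_c = 9522 m/s.
Δv = v_esc − v_c = 2789 m/s.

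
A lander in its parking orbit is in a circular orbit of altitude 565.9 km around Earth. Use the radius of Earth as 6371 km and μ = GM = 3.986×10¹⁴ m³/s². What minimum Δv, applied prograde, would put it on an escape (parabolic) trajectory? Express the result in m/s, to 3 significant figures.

Δv ≈ 3140 m/s

r = 6371 + 565.9 = 6936.9 km = 6.9369×10⁶ m.
Circular speed v_c = √(μ/r) = 7580 m/s.
Escape speed v_esc = √(2μ/r) = √2 × v_c = 10720 m/s.
Δv = v_esc − v_c = 3140 m/s.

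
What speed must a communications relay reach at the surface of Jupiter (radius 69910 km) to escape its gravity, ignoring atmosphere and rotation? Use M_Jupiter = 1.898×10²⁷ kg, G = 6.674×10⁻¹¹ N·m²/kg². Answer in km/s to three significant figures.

v_esc ≈ 60.2 km/s

μ = GM = 6.674×10⁻¹¹ × 1.898×10²⁷ = 1.267×10¹⁷ m³/s².
r = R = 6.991×10⁷ m.
Escape speed v_esc = √(2μ/r) = √(2 × 1.267×10¹⁷ / 6.991×10⁷) = √(3.624×10⁹) = 60200 m/s.
= 60.20 km/s.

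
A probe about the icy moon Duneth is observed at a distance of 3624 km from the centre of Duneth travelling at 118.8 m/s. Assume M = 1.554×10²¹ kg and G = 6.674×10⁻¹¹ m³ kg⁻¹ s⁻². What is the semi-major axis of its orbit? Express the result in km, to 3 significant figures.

a ≈ 2410 km

μ = GM = 6.674×10⁻¹¹ × 1.554×10²¹ = 1.037×10¹¹ m³/s².
r = 3.624×10⁶ m.
Vis-viva rearranged: 1/a = 2/r − v²/μ = 5.519×10⁻⁷ − 1.361×10⁻⁷ = 4.158×10⁻⁷ m⁻¹.
a = 2.405×10⁶ m = 2405.0 km.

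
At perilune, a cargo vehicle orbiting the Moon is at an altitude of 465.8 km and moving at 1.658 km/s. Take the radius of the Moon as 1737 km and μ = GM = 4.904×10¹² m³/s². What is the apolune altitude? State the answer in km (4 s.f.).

r_p = 1737 + 465.8 = 2202.8 km = 2.203×10⁶ m.
Specific energy ε = v²/2 − μ/r = -8.518×10⁵ J/kg, so a = −μ/(2ε) = 2.879×10⁶ m.
The apsides satisfy r_p + r_a = 2a, so the apolune radius is 2a − r_p = 3.555×10⁶ m = 3554.6 km.
Apolune altitude = 3554.6 − 1737 = 1817.6 km.

apolune altitude ≈ 1818 km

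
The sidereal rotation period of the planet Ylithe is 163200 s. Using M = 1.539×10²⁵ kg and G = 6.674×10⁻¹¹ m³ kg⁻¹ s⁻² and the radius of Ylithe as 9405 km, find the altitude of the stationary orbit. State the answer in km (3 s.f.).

h_sync ≈ 79100 km

μ = GM = 6.674×10⁻¹¹ × 1.539×10²⁵ = 1.027×10¹⁵ m³/s².
A synchronous orbit has period T, so by Kepler's third law a = (μT²/4π²)^(1/3).
μT²/4π² = 1.027×10¹⁵ × (1.632×10⁵)² / 39.48 = 6.930×10²³ m³.
a = 8.849×10⁷ m = 88492 km.
Altitude h = a − R = 88492 − 9405 = 79087 km.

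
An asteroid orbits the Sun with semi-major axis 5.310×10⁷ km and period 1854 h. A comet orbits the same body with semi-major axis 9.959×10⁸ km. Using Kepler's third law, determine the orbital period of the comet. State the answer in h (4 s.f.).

T₂ ≈ 1.506×10⁵ h

Kepler's third law: T² ∝ a³, so T₂ = T₁ (a₂/a₁)^(3/2).
a₂/a₁ = 18.76, (a₂/a₁)^(3/2) = 81.22.
T₂ = 1854 × 81.22 = 1.506×10⁵ h.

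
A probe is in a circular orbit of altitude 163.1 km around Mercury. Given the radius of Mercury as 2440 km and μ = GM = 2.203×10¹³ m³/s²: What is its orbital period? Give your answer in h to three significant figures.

r = 2440 + 163.1 = 2603.1 km = 2.6031×10⁶ m.
Kepler's third law: T = 2π√(r³/μ) = 2π√((2.603×10⁶)³ / 2.203×10¹³).
r³/μ = 8.007×10⁵ s², so T = 2π × 8.948×10² = 5.622×10³ s.
Converting: 5.622×10³ s ÷ 3600 = 1.562 h.

T ≈ 1.56 h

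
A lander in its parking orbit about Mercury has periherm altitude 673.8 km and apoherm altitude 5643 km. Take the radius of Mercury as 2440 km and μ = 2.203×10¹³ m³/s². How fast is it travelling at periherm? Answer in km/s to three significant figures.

v ≈ 3.20 km/s

r_p = 2440 + 673.8 = 3113.8 km = 3.1138×10⁶ m.
r_a = 2440 + 5643 = 8083.0 km = 8.0830×10⁶ m.
Semi-major axis a = (r_p + r_a)/2 = 5598.4 km = 5.598×10⁶ m.
Vis-viva: v² = μ(2/r − 1/a) = 2.203×10¹³ × (6.423×10⁻⁷ − 1.786×10⁻⁷) = 1.021×10⁷ m²/s².
v = 3196 m/s = 3.196 km/s.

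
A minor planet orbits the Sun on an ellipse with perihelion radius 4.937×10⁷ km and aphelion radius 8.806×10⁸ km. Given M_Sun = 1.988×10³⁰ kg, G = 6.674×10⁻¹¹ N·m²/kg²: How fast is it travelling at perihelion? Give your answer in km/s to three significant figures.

v ≈ 71.3 km/s

μ = GM = 6.674×10⁻¹¹ × 1.988×10³⁰ = 1.327×10²⁰ m³/s².
Semi-major axis a = (r_p + r_a)/2 = 4.6498×10⁸ km = 4.650×10¹¹ m.
Vis-viva: v² = μ(2/r − 1/a) = 1.327×10²⁰ × (4.051×10⁻¹¹ − 2.151×10⁻¹²) = 5.090×10⁹ m²/s².
v = 71340 m/s = 71.34 km/s.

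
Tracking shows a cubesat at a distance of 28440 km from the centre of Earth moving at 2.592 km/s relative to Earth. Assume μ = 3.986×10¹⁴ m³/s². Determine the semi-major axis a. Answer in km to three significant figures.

a ≈ 18700 km

r = 2.844×10⁷ m.
Specific orbital energy ε = v²/2 − μ/r = (2592)²/2 − 3.986×10¹⁴/2.844×10⁷ = -1.066×10⁷ J/kg.
Since ε = −μ/(2a), a = −μ/(2ε) = 1.870×10⁷ m = 18703 km.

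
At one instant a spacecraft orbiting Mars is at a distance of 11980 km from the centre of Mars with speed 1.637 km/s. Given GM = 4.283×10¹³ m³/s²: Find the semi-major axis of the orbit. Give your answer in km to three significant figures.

r = 1.198×10⁷ m.
Vis-viva rearranged: 1/a = 2/r − v²/μ = 1.669×10⁻⁷ − 6.257×10⁻⁸ = 1.044×10⁻⁷ m⁻¹.
a = 9.581×10⁶ m = 9580.6 km.

a ≈ 9580 km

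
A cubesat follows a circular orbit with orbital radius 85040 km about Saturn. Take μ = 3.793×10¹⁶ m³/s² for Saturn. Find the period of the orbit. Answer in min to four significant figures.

T ≈ 421.7 min

r = 85040 km = 8.504×10⁷ m.
Kepler's third law: T = 2π√(r³/μ) = 2π√((8.504×10⁷)³ / 3.793×10¹⁶).
r³/μ = 1.621×10⁷ s², so T = 2π × 4.027×10³ = 2.530×10⁴ s.
Converting: 2.530×10⁴ s ÷ 60.00 = 421.7 min.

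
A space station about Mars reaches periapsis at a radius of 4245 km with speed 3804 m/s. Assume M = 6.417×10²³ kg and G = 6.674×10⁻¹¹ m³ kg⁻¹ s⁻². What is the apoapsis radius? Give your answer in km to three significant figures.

apoapsis radius ≈ 10800 km

μ = GM = 6.674×10⁻¹¹ × 6.417×10²³ = 4.283×10¹³ m³/s².
r_p = 4.245×10⁶ m.
Specific energy ε = v²/2 − μ/r = -2.854×10⁶ J/kg, so a = −μ/(2ε) = 7.504×10⁶ m.
The apsides satisfy r_p + r_a = 2a, so the apoapsis radius is 2a − r_p = 1.076×10⁷ m = 10763 km.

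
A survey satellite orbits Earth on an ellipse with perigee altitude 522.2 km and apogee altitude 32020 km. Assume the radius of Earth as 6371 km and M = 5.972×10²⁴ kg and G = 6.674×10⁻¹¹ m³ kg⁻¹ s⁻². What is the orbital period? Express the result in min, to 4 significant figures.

T ≈ 565.1 min

μ = GM = 6.674×10⁻¹¹ × 5.972×10²⁴ = 3.986×10¹⁴ m³/s².
r_p = 6371 + 522.2 = 6893.2 km = 6.8932×10⁶ m.
r_a = 6371 + 32020 = 38391 km = 3.8391×10⁷ m.
Semi-major axis a = (r_p + r_a)/2 = (6893.2 + 38391)/2 = 22642 km = 2.264×10⁷ m.
By Kepler's third law T = 2π√(a³/μ) = 2π × 5.397×10³ = 3.391×10⁴ s.
= 565.1 min.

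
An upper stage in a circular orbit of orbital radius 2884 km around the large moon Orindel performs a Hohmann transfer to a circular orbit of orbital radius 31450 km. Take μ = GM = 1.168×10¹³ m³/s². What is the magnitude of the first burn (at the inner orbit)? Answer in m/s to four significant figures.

Δv ≈ 711.4 m/s

r₁ = 2884 km = 2.884×10⁶ m.
r₂ = 31450 km = 3.145×10⁷ m.
Transfer ellipse a_t = (r₁ + r₂)/2 = 1.717×10⁷ m.
At r₁: circular v_c1 = √(μ/r₁) = 2012 m/s; transfer-periapsis v_p = √[μ(2/r₁ − 1/a_t)] = 2724 m/s.
Δv₁ = v_p − v_c1 = 711.4 m/s.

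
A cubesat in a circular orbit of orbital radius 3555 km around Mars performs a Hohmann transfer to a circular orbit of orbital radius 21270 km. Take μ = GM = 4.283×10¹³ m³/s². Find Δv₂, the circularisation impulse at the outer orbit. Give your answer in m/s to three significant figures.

r₁ = 3555 km = 3.555×10⁶ m.
r₂ = 21270 km = 2.127×10⁷ m.
Transfer ellipse a_t = (r₁ + r₂)/2 = 1.241×10⁷ m.
At r₁: circular v_c1 = √(μ/r₁) = 3471 m/s; transfer-periapsis v_p = √[μ(2/r₁ − 1/a_t)] = 4544 m/s.
At r₂: circular v_c2 = √(μ/r₂) = 1419 m/s; transfer-apoapsis v_a = √[μ(2/r₂ − 1/a_t)] = 759.4 m/s.
Δv₂ = v_c2 − v_a = 659.6 m/s.

Δv ≈ 660 m/s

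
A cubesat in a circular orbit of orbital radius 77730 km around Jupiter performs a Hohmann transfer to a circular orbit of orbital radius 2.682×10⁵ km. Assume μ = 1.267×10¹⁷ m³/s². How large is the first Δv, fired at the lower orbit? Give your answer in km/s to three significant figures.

r₁ = 77730 km = 7.773×10⁷ m.
r₂ = 2.682×10⁵ km = 2.682×10⁸ m.
Transfer ellipse a_t = (r₁ + r₂)/2 = 1.730×10⁸ m.
At r₁: circular v_c1 = √(μ/r₁) = 40370 m/s; transfer-perijove v_p = √[μ(2/r₁ − 1/a_t)] = 50270 m/s.
Δv₁ = v_p − v_c1 = 9901 m/s.
= 9.901 km/s.

Δv ≈ 9.90 km/s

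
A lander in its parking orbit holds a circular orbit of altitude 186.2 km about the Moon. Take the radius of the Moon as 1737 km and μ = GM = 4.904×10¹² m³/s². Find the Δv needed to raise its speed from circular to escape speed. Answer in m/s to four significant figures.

r = 1737 + 186.2 = 1923.2 km = 1.9232×10⁶ m.
Circular speed v_c = √(μ/r) = 1597 m/s.
Escape speed v_esc = √(2μ/r) = √2 × v_c = 2258 m/s.
Δv = v_esc − v_c = 661.4 m/s.

Δv ≈ 661.4 m/s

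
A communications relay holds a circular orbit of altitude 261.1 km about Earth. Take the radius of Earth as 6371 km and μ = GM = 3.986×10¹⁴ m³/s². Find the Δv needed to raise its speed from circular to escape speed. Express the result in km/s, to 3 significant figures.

r = 6371 + 261.1 = 6632.1 km = 6.6321×10⁶ m.
Circular speed v_c = √(μ/r) = 7753 m/s.
Escape speed v_esc = √(2μ/r) = √2 × v_c = 10960 m/s.
Δv = v_esc − v_c = 3211 m/s = 3.211 km/s.

Δv ≈ 3.21 km/s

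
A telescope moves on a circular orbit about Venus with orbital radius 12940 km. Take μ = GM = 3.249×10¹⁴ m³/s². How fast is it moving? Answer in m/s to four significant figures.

v ≈ 5011 m/s

r = 12940 km = 1.294×10⁷ m.
For a circular orbit v = √(μ/r) = √(3.249×10¹⁴ / 1.294×10⁷) = √(2.511×10⁷) = 5011 m/s.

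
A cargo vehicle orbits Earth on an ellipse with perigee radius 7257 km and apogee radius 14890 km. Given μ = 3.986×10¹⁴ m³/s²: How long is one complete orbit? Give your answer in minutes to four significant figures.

T ≈ 193.3 minutes

Semi-major axis a = (r_p + r_a)/2 = (7257.0 + 14890)/2 = 11074 km = 1.107×10⁷ m.
By Kepler's third law T = 2π√(a³/μ) = 2π × 1.846×10³ = 1.160×10⁴ s.
= 193.3 minutes.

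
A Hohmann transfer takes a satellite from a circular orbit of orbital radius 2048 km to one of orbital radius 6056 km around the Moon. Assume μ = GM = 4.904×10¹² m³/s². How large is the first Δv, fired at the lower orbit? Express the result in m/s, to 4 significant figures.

r₁ = 2048 km = 2.048×10⁶ m.
r₂ = 6056 km = 6.056×10⁶ m.
Transfer ellipse a_t = (r₁ + r₂)/2 = 4.052×10⁶ m.
At r₁: circular v_c1 = √(μ/r₁) = 1547 m/s; transfer-perilune v_p = √[μ(2/r₁ − 1/a_t)] = 1892 m/s.
Δv₁ = v_p − v_c1 = 344.3 m/s.

Δv ≈ 344.3 m/s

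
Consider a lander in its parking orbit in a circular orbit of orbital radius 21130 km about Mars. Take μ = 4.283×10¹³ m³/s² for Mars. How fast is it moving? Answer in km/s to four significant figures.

v ≈ 1.424 km/s

r = 21130 km = 2.113×10⁷ m.
For a circular orbit v = √(μ/r) = √(4.283×10¹³ / 2.113×10⁷) = √(2.027×10⁶) = 1424 m/s.
That is 1.424 km/s.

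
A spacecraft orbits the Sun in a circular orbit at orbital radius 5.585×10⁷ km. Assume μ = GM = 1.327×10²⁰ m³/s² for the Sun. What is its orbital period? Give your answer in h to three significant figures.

r = 5.585×10⁷ km = 5.585×10¹⁰ m.
Kepler's third law: T = 2π√(r³/μ) = 2π√((5.585×10¹⁰)³ / 1.327×10²⁰).
r³/μ = 1.313×10¹² s², so T = 2π × 1.146×10⁶ = 7.199×10⁶ s.
Converting: 7.199×10⁶ s ÷ 3600 = 2000 h.

T ≈ 2000 h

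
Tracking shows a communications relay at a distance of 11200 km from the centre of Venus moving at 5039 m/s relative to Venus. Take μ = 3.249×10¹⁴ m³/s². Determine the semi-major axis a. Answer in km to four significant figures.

a ≈ 9958 km

r = 1.120×10⁷ m.
Specific orbital energy ε = v²/2 − μ/r = (5039)²/2 − 3.249×10¹⁴/1.120×10⁷ = -1.631×10⁷ J/kg.
Since ε = −μ/(2a), a = −μ/(2ε) = 9.958×10⁶ m = 9958.2 km.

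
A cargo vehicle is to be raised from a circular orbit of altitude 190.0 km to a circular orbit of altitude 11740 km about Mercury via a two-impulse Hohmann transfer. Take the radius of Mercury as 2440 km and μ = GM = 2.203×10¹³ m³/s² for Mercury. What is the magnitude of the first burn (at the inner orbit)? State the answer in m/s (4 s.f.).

Δv ≈ 865.0 m/s

r₁ = 2440 + 190.0 = 2630.0 km = 2.6300×10⁶ m.
r₂ = 2440 + 11740 = 14180 km = 1.4180×10⁷ m.
Transfer ellipse a_t = (r₁ + r₂)/2 = 8.405×10⁶ m.
At r₁: circular v_c1 = √(μ/r₁) = 2894 m/s; transfer-periherm v_p = √[μ(2/r₁ − 1/a_t)] = 3759 m/s.
Δv₁ = v_p − v_c1 = 865.0 m/s.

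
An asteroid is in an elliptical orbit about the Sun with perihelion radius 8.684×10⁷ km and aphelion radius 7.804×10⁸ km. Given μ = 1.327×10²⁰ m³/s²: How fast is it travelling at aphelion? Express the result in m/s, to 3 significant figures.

v ≈ 5840 m/s

Semi-major axis a = (r_p + r_a)/2 = 4.3362×10⁸ km = 4.336×10¹¹ m.
Vis-viva: v² = μ(2/r − 1/a) = 1.327×10²⁰ × (2.563×10⁻¹² − 2.306×10⁻¹²) = 3.405×10⁷ m²/s².
v = 5836 m/s.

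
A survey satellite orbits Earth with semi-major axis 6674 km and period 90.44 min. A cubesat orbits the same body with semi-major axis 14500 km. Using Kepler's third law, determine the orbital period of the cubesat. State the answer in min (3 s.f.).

Kepler's third law: T² ∝ a³, so T₂ = T₁ (a₂/a₁)^(3/2).
a₂/a₁ = 2.173, (a₂/a₁)^(3/2) = 3.202.
T₂ = 90.44 × 3.202 = 289.6 min.

T₂ ≈ 290 min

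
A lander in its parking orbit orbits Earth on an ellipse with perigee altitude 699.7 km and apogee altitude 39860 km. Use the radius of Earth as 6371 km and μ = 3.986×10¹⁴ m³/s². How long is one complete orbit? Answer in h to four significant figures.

r_p = 6371 + 699.7 = 7070.7 km = 7.0707×10⁶ m.
r_a = 6371 + 39860 = 46231 km = 4.6231×10⁷ m.
Semi-major axis a = (r_p + r_a)/2 = (7070.7 + 46231)/2 = 26651 km = 2.665×10⁷ m.
By Kepler's third law T = 2π√(a³/μ) = 2π × 6.891×10³ = 4.330×10⁴ s.
= 12.03 h.

T ≈ 12.03 h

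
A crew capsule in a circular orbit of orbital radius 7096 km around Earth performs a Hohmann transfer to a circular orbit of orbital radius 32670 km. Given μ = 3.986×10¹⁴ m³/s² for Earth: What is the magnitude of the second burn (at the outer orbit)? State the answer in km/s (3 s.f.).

r₁ = 7096 km = 7.096×10⁶ m.
r₂ = 32670 km = 3.267×10⁷ m.
Transfer ellipse a_t = (r₁ + r₂)/2 = 1.988×10⁷ m.
At r₁: circular v_c1 = √(μ/r₁) = 7495 m/s; transfer-perigee v_p = √[μ(2/r₁ − 1/a_t)] = 9607 m/s.
At r₂: circular v_c2 = √(μ/r₂) = 3493 m/s; transfer-apogee v_a = √[μ(2/r₂ − 1/a_t)] = 2087 m/s.
Δv₂ = v_c2 − v_a = 1406 m/s.
= 1.406 km/s.

Δv ≈ 1.41 km/s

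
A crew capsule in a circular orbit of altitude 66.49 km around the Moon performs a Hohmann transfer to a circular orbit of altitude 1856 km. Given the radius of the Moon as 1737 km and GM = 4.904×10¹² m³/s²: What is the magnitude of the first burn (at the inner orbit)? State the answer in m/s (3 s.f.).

r₁ = 1737 + 66.49 = 1803.5 km = 1.8035×10⁶ m.
r₂ = 1737 + 1856 = 3593.0 km = 3.5930×10⁶ m.
Transfer ellipse a_t = (r₁ + r₂)/2 = 2.698×10⁶ m.
At r₁: circular v_c1 = √(μ/r₁) = 1649 m/s; transfer-perilune v_p = √[μ(2/r₁ − 1/a_t)] = 1903 m/s.
Δv₁ = v_p − v_c1 = 253.9 m/s.

Δv ≈ 254 m/s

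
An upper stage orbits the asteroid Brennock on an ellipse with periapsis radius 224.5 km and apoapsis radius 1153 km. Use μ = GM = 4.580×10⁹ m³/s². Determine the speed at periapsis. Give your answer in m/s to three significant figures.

Semi-major axis a = (r_p + r_a)/2 = 688.75 km = 6.888×10⁵ m.
Vis-viva: v² = μ(2/r − 1/a) = 4.580×10⁹ × (8.909×10⁻⁶ − 1.452×10⁻⁶) = 3.415×10⁴ m²/s².
v = 184.8 m/s.

v ≈ 185 m/s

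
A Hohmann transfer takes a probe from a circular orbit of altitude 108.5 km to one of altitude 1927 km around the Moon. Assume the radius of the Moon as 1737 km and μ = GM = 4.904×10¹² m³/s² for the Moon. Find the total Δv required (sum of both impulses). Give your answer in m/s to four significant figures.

Δv_total ≈ 459.9 m/s

r₁ = 1737 + 108.5 = 1845.5 km = 1.8455×10⁶ m.
r₂ = 1737 + 1927 = 3664.0 km = 3.6640×10⁶ m.
Transfer ellipse a_t = (r₁ + r₂)/2 = 2.755×10⁶ m.
At r₁: circular v_c1 = √(μ/r₁) = 1630 m/s; transfer-perilune v_p = √[μ(2/r₁ − 1/a_t)] = 1880 m/s.
Δv₁ = v_p − v_c1 = 249.9 m/s.
At r₂: circular v_c2 = √(μ/r₂) = 1157 m/s; transfer-apolune v_a = √[μ(2/r₂ − 1/a_t)] = 946.9 m/s.
Δv₂ = v_c2 − v_a = 210.0 m/s.
Total Δv = Δv₁ + Δv₂ = 459.9 m/s.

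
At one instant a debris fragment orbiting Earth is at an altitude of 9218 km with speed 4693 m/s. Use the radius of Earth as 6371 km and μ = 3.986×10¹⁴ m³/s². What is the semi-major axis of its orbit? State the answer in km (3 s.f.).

a ≈ 13700 km

r = 6371 + 9218 = 15589 km = 1.559×10⁷ m.
Specific orbital energy ε = v²/2 − μ/r = (4693)²/2 − 3.986×10¹⁴/1.559×10⁷ = -1.456×10⁷ J/kg.
Since ε = −μ/(2a), a = −μ/(2ε) = 1.369×10⁷ m = 13691 km.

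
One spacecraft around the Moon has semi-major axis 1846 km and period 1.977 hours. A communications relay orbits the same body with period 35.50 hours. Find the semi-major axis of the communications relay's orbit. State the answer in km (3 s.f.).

a₂ ≈ 12700 km

Kepler's third law: a³ ∝ T², so a₂ = a₁ (T₂/T₁)^(2/3).
T₂/T₁ = 17.96, (T₂/T₁)^(2/3) = 6.857.
a₂ = 1846 × 6.857 = 12660 km.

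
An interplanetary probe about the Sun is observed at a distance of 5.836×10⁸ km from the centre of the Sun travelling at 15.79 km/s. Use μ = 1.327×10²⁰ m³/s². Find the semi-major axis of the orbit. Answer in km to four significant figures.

a ≈ 6.459×10⁸ km

r = 5.836×10¹¹ m.
Specific orbital energy ε = v²/2 − μ/r = (15790)²/2 − 1.327×10²⁰/5.836×10¹¹ = -1.027×10⁸ J/kg.
Since ε = −μ/(2a), a = −μ/(2ε) = 6.459×10¹¹ m = 6.4593×10⁸ km.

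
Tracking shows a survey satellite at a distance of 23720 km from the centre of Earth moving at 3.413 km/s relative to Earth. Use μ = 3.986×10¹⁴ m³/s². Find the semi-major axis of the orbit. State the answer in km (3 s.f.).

r = 2.372×10⁷ m.
Vis-viva rearranged: 1/a = 2/r − v²/μ = 8.432×10⁻⁸ − 2.922×10⁻⁸ = 5.509×10⁻⁸ m⁻¹.
a = 1.815×10⁷ m = 18151 km.

a ≈ 18200 km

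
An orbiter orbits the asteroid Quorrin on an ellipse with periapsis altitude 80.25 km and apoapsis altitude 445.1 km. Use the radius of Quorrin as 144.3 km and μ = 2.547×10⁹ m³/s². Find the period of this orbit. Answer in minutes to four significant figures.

T ≈ 538.7 minutes

r_p = 144.3 + 80.25 = 224.55 km = 2.2455×10⁵ m.
r_a = 144.3 + 445.1 = 589.40 km = 5.8940×10⁵ m.
Semi-major axis a = (r_p + r_a)/2 = (224.55 + 589.40)/2 = 406.98 km = 4.070×10⁵ m.
By Kepler's third law T = 2π√(a³/μ) = 2π × 5.144×10³ = 3.232×10⁴ s.
= 538.7 minutes.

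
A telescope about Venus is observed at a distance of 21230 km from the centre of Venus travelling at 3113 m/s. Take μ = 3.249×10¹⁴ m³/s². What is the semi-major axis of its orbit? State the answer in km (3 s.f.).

r = 2.123×10⁷ m.
Specific orbital energy ε = v²/2 − μ/r = (3113)²/2 − 3.249×10¹⁴/2.123×10⁷ = -1.046×10⁷ J/kg.
Since ε = −μ/(2a), a = −μ/(2ε) = 1.553×10⁷ m = 15533 km.

a ≈ 15500 km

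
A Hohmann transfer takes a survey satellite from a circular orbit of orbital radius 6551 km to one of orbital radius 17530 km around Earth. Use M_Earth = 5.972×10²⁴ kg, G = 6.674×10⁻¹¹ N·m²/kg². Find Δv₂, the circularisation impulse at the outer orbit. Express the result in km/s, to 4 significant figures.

Δv ≈ 1.251 km/s

μ = GM = 6.674×10⁻¹¹ × 5.972×10²⁴ = 3.986×10¹⁴ m³/s².
r₁ = 6551 km = 6.551×10⁶ m.
r₂ = 17530 km = 1.753×10⁷ m.
Transfer ellipse a_t = (r₁ + r₂)/2 = 1.204×10⁷ m.
At r₁: circular v_c1 = √(μ/r₁) = 7800 m/s; transfer-perigee v_p = √[μ(2/r₁ − 1/a_t)] = 9412 m/s.
At r₂: circular v_c2 = √(μ/r₂) = 4768 m/s; transfer-apogee v_a = √[μ(2/r₂ − 1/a_t)] = 3517 m/s.
Δv₂ = v_c2 − v_a = 1251 m/s.
= 1.251 km/s.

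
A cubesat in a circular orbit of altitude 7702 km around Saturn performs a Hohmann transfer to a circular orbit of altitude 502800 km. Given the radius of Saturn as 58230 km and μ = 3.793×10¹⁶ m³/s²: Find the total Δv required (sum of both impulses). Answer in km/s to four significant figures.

r₁ = 58230 + 7702 = 65932 km = 6.5932×10⁷ m.
r₂ = 58230 + 502800 = 561030 km = 5.6103×10⁸ m.
Transfer ellipse a_t = (r₁ + r₂)/2 = 3.135×10⁸ m.
At r₁: circular v_c1 = √(μ/r₁) = 23990 m/s; transfer-perikrone v_p = √[μ(2/r₁ − 1/a_t)] = 32090 m/s.
Δv₁ = v_p − v_c1 = 8102 m/s.
At r₂: circular v_c2 = √(μ/r₂) = 8222 m/s; transfer-apokrone v_a = √[μ(2/r₂ − 1/a_t)] = 3771 m/s.
Δv₂ = v_c2 − v_a = 4452 m/s.
Total Δv = Δv₁ + Δv₂ = 12550 m/s = 12.55 km/s.

Δv_total ≈ 12.55 km/s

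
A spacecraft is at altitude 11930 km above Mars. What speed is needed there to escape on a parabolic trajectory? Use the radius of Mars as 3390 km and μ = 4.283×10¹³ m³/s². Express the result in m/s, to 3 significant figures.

v_esc ≈ 2360 m/s

r = 3390 + 11930 = 15320 km = 1.5320×10⁷ m.
Escape speed v_esc = √(2μ/r) = √(2 × 4.283×10¹³ / 1.532×10⁷) = √(5.591×10⁶) = 2365 m/s.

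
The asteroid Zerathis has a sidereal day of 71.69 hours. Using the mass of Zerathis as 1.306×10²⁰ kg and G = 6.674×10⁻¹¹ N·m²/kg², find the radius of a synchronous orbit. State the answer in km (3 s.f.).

r_sync ≈ 2450 km

μ = GM = 6.674×10⁻¹¹ × 1.306×10²⁰ = 8.716×10⁹ m³/s².
T = 71.69 hours = 2.581×10⁵ s.
A synchronous orbit has period T, so by Kepler's third law a = (μT²/4π²)^(1/3).
μT²/4π² = 8.716×10⁹ × (2.581×10⁵)² / 39.48 = 1.471×10¹⁹ m³.
a = 2.450×10⁶ m = 2450.0 km.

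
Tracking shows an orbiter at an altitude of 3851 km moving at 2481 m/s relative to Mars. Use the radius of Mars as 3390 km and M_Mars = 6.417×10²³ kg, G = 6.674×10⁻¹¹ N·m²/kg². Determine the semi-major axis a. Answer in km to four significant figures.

μ = GM = 6.674×10⁻¹¹ × 6.417×10²³ = 4.283×10¹³ m³/s².
r = 3390 + 3851 = 7241.0 km = 7.241×10⁶ m.
Specific orbital energy ε = v²/2 − μ/r = (2481)²/2 − 4.283×10¹³/7.241×10⁶ = -2.837×10⁶ J/kg.
Since ε = −μ/(2a), a = −μ/(2ε) = 7.548×10⁶ m = 7548.4 km.

a ≈ 7548 km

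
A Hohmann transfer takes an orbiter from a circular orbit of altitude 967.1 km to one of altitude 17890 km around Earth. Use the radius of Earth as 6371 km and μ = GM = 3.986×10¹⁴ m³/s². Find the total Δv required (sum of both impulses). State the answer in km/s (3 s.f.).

Δv_total ≈ 3.05 km/s

r₁ = 6371 + 967.1 = 7338.1 km = 7.3381×10⁶ m.
r₂ = 6371 + 17890 = 24261 km = 2.4261×10⁷ m.
Transfer ellipse a_t = (r₁ + r₂)/2 = 1.580×10⁷ m.
At r₁: circular v_c1 = √(μ/r₁) = 7370 m/s; transfer-perigee v_p = √[μ(2/r₁ − 1/a_t)] = 9133 m/s.
Δv₁ = v_p − v_c1 = 1763 m/s.
At r₂: circular v_c2 = √(μ/r₂) = 4053 m/s; transfer-apogee v_a = √[μ(2/r₂ − 1/a_t)] = 2762 m/s.
Δv₂ = v_c2 − v_a = 1291 m/s.
Total Δv = Δv₁ + Δv₂ = 3054 m/s = 3.054 km/s.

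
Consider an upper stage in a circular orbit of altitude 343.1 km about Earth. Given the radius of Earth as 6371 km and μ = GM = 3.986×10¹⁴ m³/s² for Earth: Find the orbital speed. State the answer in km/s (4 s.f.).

v ≈ 7.705 km/s

r = 6371 + 343.1 = 6714.1 km = 6.7141×10⁶ m.
For a circular orbit v = √(μ/r) = √(3.986×10¹⁴ / 6.714×10⁶) = √(5.937×10⁷) = 7705 m/s.
That is 7.705 km/s.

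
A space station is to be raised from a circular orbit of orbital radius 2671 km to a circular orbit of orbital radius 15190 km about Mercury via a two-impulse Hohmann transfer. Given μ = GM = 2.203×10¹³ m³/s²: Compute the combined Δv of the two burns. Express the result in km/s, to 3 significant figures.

r₁ = 2671 km = 2.671×10⁶ m.
r₂ = 15190 km = 1.519×10⁷ m.
Transfer ellipse a_t = (r₁ + r₂)/2 = 8.930×10⁶ m.
At r₁: circular v_c1 = √(μ/r₁) = 2872 m/s; transfer-periherm v_p = √[μ(2/r₁ − 1/a_t)] = 3746 m/s.
Δv₁ = v_p − v_c1 = 873.6 m/s.
At r₂: circular v_c2 = √(μ/r₂) = 1204 m/s; transfer-apoherm v_a = √[μ(2/r₂ − 1/a_t)] = 658.6 m/s.
Δv₂ = v_c2 − v_a = 545.7 m/s.
Total Δv = Δv₁ + Δv₂ = 1419 m/s = 1.419 km/s.

Δv_total ≈ 1.42 km/s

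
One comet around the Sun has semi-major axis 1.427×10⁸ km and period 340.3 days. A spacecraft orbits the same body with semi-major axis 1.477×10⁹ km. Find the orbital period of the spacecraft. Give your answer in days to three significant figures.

Kepler's third law: T² ∝ a³, so T₂ = T₁ (a₂/a₁)^(3/2).
a₂/a₁ = 10.35, (a₂/a₁)^(3/2) = 33.30.
T₂ = 340.3 × 33.30 = 11330 days.

T₂ ≈ 11300 days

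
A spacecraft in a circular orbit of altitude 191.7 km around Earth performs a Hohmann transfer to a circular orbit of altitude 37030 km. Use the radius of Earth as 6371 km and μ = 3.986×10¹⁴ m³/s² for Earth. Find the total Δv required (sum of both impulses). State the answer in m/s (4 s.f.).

r₁ = 6371 + 191.7 = 6562.7 km = 6.5627×10⁶ m.
r₂ = 6371 + 37030 = 43401 km = 4.3401×10⁷ m.
Transfer ellipse a_t = (r₁ + r₂)/2 = 2.498×10⁷ m.
At r₁: circular v_c1 = √(μ/r₁) = 7793 m/s; transfer-perigee v_p = √[μ(2/r₁ − 1/a_t)] = 10270 m/s.
Δv₁ = v_p − v_c1 = 2479 m/s.
At r₂: circular v_c2 = √(μ/r₂) = 3031 m/s; transfer-apogee v_a = √[μ(2/r₂ − 1/a_t)] = 1553 m/s.
Δv₂ = v_c2 − v_a = 1477 m/s.
Total Δv = Δv₁ + Δv₂ = 3956 m/s.

Δv_total ≈ 3956 m/s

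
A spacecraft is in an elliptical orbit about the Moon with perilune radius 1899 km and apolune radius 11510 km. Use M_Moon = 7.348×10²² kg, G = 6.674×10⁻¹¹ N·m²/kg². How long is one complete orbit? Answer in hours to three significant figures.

μ = GM = 6.674×10⁻¹¹ × 7.348×10²² = 4.904×10¹² m³/s².
Semi-major axis a = (r_p + r_a)/2 = (1899.0 + 11510)/2 = 6704.5 km = 6.704×10⁶ m.
By Kepler's third law T = 2π√(a³/μ) = 2π × 7.839×10³ = 4.926×10⁴ s.
= 13.68 hours.

T ≈ 13.7 hours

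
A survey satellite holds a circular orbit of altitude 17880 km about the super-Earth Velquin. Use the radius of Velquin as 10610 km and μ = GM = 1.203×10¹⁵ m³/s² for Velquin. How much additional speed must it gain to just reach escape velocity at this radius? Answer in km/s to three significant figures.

Δv ≈ 2.69 km/s

r = 10610 + 17880 = 28490 km = 2.8490×10⁷ m.
Circular speed v_c = √(μ/r) = 6498 m/s.
Escape speed v_esc = √(2μ/r) = √2 × v_c = 9190 m/s.
Δv = v_esc − v_c = 2692 m/s = 2.692 km/s.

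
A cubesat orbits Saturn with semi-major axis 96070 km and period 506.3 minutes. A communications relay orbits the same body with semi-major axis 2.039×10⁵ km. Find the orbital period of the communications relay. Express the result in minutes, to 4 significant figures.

T₂ ≈ 1565 minutes

Kepler's third law: T² ∝ a³, so T₂ = T₁ (a₂/a₁)^(3/2).
a₂/a₁ = 2.122, (a₂/a₁)^(3/2) = 3.092.
T₂ = 506.3 × 3.092 = 1565 minutes.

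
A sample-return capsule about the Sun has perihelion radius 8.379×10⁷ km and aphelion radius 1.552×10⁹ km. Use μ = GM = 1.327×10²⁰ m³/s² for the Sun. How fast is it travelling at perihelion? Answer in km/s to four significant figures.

v ≈ 54.82 km/s

Semi-major axis a = (r_p + r_a)/2 = 8.1790×10⁸ km = 8.179×10¹¹ m.
Vis-viva: v² = μ(2/r − 1/a) = 1.327×10²⁰ × (2.387×10⁻¹¹ − 1.223×10⁻¹²) = 3.005×10⁹ m²/s².
v = 54820 m/s = 54.82 km/s.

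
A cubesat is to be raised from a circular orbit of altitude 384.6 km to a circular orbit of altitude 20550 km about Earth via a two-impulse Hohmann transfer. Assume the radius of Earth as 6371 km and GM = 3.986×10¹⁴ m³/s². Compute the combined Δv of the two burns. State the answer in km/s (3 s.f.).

Δv_total ≈ 3.44 km/s

r₁ = 6371 + 384.6 = 6755.6 km = 6.7556×10⁶ m.
r₂ = 6371 + 20550 = 26921 km = 2.6921×10⁷ m.
Transfer ellipse a_t = (r₁ + r₂)/2 = 1.684×10⁷ m.
At r₁: circular v_c1 = √(μ/r₁) = 7681 m/s; transfer-perigee v_p = √[μ(2/r₁ − 1/a_t)] = 9713 m/s.
Δv₁ = v_p − v_c1 = 2031 m/s.
At r₂: circular v_c2 = √(μ/r₂) = 3848 m/s; transfer-apogee v_a = √[μ(2/r₂ − 1/a_t)] = 2437 m/s.
Δv₂ = v_c2 − v_a = 1411 m/s.
Total Δv = Δv₁ + Δv₂ = 3442 m/s = 3.442 km/s.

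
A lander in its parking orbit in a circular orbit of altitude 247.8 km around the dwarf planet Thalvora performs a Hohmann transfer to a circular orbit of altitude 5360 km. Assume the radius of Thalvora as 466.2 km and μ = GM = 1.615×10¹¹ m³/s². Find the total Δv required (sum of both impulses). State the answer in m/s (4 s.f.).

Δv_total ≈ 247.9 m/s

r₁ = 466.2 + 247.8 = 714.00 km = 7.1400×10⁵ m.
r₂ = 466.2 + 5360 = 5826.2 km = 5.8262×10⁶ m.
Transfer ellipse a_t = (r₁ + r₂)/2 = 3.270×10⁶ m.
At r₁: circular v_c1 = √(μ/r₁) = 475.6 m/s; transfer-periapsis v_p = √[μ(2/r₁ − 1/a_t)] = 634.8 m/s.
Δv₁ = v_p − v_c1 = 159.2 m/s.
At r₂: circular v_c2 = √(μ/r₂) = 166.5 m/s; transfer-apoapsis v_a = √[μ(2/r₂ − 1/a_t)] = 77.80 m/s.
Δv₂ = v_c2 − v_a = 88.70 m/s.
Total Δv = Δv₁ + Δv₂ = 247.9 m/s.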